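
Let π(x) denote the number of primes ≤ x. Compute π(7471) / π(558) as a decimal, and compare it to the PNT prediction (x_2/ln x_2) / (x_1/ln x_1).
π(7471)/π(558) = 945/102 ≈ 9.2647;  PNT prediction ≈ 9.4941.

π(558) = 102 and π(7471) = 945, so π(7471)/π(558) ≈ 9.2647. The PNT-predicted ratio is (7471/ln(7471)) / (558/ln(558)) ≈ 9.4941. The two agree to within a few percent, as expected.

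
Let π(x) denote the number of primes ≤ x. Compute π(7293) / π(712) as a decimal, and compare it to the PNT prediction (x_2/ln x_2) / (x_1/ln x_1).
π(7293)/π(712) = 929/127 ≈ 7.3150;  PNT prediction ≈ 7.5637.

π(712) = 127 and π(7293) = 929, so π(7293)/π(712) ≈ 7.3150. The PNT-predicted ratio is (7293/ln(7293)) / (712/ln(712)) ≈ 7.5637. The two agree to within a few percent, as expected.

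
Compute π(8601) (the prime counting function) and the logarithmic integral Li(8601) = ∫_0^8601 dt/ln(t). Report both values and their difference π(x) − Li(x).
π(8601) = 1071;  Li(8601) ≈ 1093.02;  π(x) − Li(x) ≈ -22.02.

Direct count of primes ≤ 8601 gives π(8601) = 1071. Numerical evaluation of the logarithmic integral gives Li(8601) ≈ 1093.02. The difference π(x) − Li(x) ≈ -22.02 is typically negative for small/moderate x (Li(x) overestimates), though Littlewood's theorem shows this sign changes infinitely often.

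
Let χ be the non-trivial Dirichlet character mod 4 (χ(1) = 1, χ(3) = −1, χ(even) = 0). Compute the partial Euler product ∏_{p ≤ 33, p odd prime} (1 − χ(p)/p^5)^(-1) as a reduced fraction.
∏ = 52015810615424538455317584769582112629834289625/52216435813704314792391924764477903837266444288

The odd primes p ≤ 33 are [3, 5, 7, 11, 13, 17, 19, 23, 29, 31]. For each, χ(p) = 1 if p ≡ 1 mod 4, χ(p) = −1 if p ≡ 3 mod 4. Taking (1 − χ(p)/p^5)^(-1) = p^5/(p^5 − χ(p)): (1 − (-1)/3^5)^(-1) · (1 − (1)/5^5)^(-1) · (1 − (-1)/7^5)^(-1) · (1 − (-1)/11^5)^(-1) · (1 − (1)/13^5)^(-1) · (1 − (1)/17^5)^(-1) · (1 − (-1)/19^5)^(-1) · (1 − (-1)/23^5)^(-1) · (1 − (1)/29^5)^(-1) · (1 − (-1)/31^5)^(-1) = 52015810615424538455317584769582112629834289625/52216435813704314792391924764477903837266444288.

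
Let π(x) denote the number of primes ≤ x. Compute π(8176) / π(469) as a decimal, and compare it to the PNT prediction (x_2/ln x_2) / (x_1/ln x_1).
π(8176)/π(469) = 1026/91 ≈ 11.2747;  PNT prediction ≈ 11.9018.

π(469) = 91 and π(8176) = 1026, so π(8176)/π(469) ≈ 11.2747. The PNT-predicted ratio is (8176/ln(8176)) / (469/ln(469)) ≈ 11.9018. The two agree to within a few percent, as expected.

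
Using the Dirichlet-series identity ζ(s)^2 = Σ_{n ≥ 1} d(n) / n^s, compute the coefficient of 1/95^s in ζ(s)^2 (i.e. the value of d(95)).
d(95) = 4

ζ(s)^2 = (Σ 1/m^s)(Σ 1/k^s). The coefficient of 1/n^s in the product is the number of ordered pairs (m, k) with mk = n, which equals d(n). For n = 95, divisors are [1, 5, 19, 95], so d(95) = 4.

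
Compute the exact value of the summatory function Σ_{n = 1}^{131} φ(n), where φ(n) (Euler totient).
Σ_{n ≤ 131} φ(n) = 5284

Compute φ(n) for each 1 ≤ n ≤ 131: φ(1) = 1, φ(2) = 1, φ(3) = 2, φ(4) = 2, φ(5) = 4, φ(6) = 2, φ(7) = 6, φ(8) = 4, φ(9) = 6, φ(10) = 4, φ(11) = 10, φ(12) = 4, φ(13) = 12, φ(14) = 6, φ(15) = 8, φ(16) = 8, φ(17) = 16, φ(18) = 6, φ(19) = 18, φ(20) = 8, φ(21) = 12, φ(22) = 10, φ(23) = 22, φ(24) = 8, φ(25) = 20, φ(26) = 12, φ(27) = 18, φ(28) = 12, φ(29) = 28, φ(30) = 8, φ(31) = 30, φ(32) = 16, φ(33) = 20, φ(34) = 16, φ(35) = 24, φ(36) = 12, φ(37) = 36, φ(38) = 18, φ(39) = 24, φ(40) = 16, φ(41) = 40, φ(42) = 12, φ(43) = 42, φ(44) = 20, φ(45) = 24, φ(46) = 22, φ(47) = 46, φ(48) = 16, φ(49) = 42, φ(50) = 20, φ(51) = 32, φ(52) = 24, φ(53) = 52, φ(54) = 18, φ(55) = 40, φ(56) = 24, φ(57) = 36, φ(58) = 28, φ(59) = 58, φ(60) = 16, φ(61) = 60, φ(62) = 30, φ(63) = 36, φ(64) = 32, φ(65) = 48, φ(66) = 20, φ(67) = 66, φ(68) = 32, φ(69) = 44, φ(70) = 24, φ(71) = 70, φ(72) = 24, φ(73) = 72, φ(74) = 36, φ(75) = 40, φ(76) = 36, φ(77) = 60, φ(78) = 24, φ(79) = 78, φ(80) = 32, φ(81) = 54, φ(82) = 40, φ(83) = 82, φ(84) = 24, φ(85) = 64, φ(86) = 42, φ(87) = 56, φ(88) = 40, φ(89) = 88, φ(90) = 24, φ(91) = 72, φ(92) = 44, φ(93) = 60, φ(94) = 46, φ(95) = 72, φ(96) = 32, φ(97) = 96, φ(98) = 42, φ(99) = 60, φ(100) = 40, φ(101) = 100, φ(102) = 32, φ(103) = 102, φ(104) = 48, φ(105) = 48, φ(106) = 52, φ(107) = 106, φ(108) = 36, φ(109) = 108, φ(110) = 40, φ(111) = 72, φ(112) = 48, φ(113) = 112, φ(114) = 36, φ(115) = 88, φ(116) = 56, φ(117) = 72, φ(118) = 58, φ(119) = 96, φ(120) = 32, φ(121) = 110, φ(122) = 60, φ(123) = 80, φ(124) = 60, φ(125) = 100, φ(126) = 36, φ(127) = 126, φ(128) = 64, φ(129) = 84, φ(130) = 48, φ(131) = 130. Summing all 131 values: 5284. (Average order: Σ_{n ≤ x} φ(n) ~ (3/π²) x². For x = 131, (3/π²)·131² ≈ 5216.32.)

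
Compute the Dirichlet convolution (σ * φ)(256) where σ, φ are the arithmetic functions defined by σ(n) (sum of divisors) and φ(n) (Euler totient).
(σ * φ)(256) = 2304

Divisors of 256: [1, 2, 4, 8, 16, 32, 64, 128, 256]. For each d | 256:
  d = 1: σ(1) · φ(256/1) = 1 · 128 = 128
  d = 2: σ(2) · φ(256/2) = 3 · 64 = 192
  d = 4: σ(4) · φ(256/4) = 7 · 32 = 224
  d = 8: σ(8) · φ(256/8) = 15 · 16 = 240
  d = 16: σ(16) · φ(256/16) = 31 · 8 = 248
  d = 32: σ(32) · φ(256/32) = 63 · 4 = 252
  d = 64: σ(64) · φ(256/64) = 127 · 2 = 254
  d = 128: σ(128) · φ(256/128) = 255 · 1 = 255
  d = 256: σ(256) · φ(256/256) = 511 · 1 = 511
Summing: (σ * φ)(256) = 128 + 192 + 224 + 240 + 248 + 252 + 254 + 255 + 511 = 2304.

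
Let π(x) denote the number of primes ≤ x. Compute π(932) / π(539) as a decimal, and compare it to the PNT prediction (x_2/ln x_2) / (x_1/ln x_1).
π(932)/π(539) = 158/99 ≈ 1.5960;  PNT prediction ≈ 1.5906.

π(539) = 99 and π(932) = 158, so π(932)/π(539) ≈ 1.5960. The PNT-predicted ratio is (932/ln(932)) / (539/ln(539)) ≈ 1.5906. The two agree to within a few percent, as expected.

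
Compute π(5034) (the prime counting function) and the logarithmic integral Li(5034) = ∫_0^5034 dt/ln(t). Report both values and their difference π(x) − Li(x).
π(5034) = 674;  Li(5034) ≈ 688.27;  π(x) − Li(x) ≈ -14.27.

Direct count of primes ≤ 5034 gives π(5034) = 674. Numerical evaluation of the logarithmic integral gives Li(5034) ≈ 688.27. The difference π(x) − Li(x) ≈ -14.27 is typically negative for small/moderate x (Li(x) overestimates), though Littlewood's theorem shows this sign changes infinitely often.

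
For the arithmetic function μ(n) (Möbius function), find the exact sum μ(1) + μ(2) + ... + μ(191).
Σ_{n ≤ 191} μ(n) = -5

Compute μ(n) for each 1 ≤ n ≤ 191: μ(1) = 1, μ(2) = -1, μ(3) = -1, μ(4) = 0, μ(5) = -1, μ(6) = 1, μ(7) = -1, μ(8) = 0, μ(9) = 0, μ(10) = 1, μ(11) = -1, μ(12) = 0, μ(13) = -1, μ(14) = 1, μ(15) = 1, μ(16) = 0, μ(17) = -1, μ(18) = 0, μ(19) = -1, μ(20) = 0, μ(21) = 1, μ(22) = 1, μ(23) = -1, μ(24) = 0, μ(25) = 0, μ(26) = 1, μ(27) = 0, μ(28) = 0, μ(29) = -1, μ(30) = -1, μ(31) = -1, μ(32) = 0, μ(33) = 1, μ(34) = 1, μ(35) = 1, μ(36) = 0, μ(37) = -1, μ(38) = 1, μ(39) = 1, μ(40) = 0, μ(41) = -1, μ(42) = -1, μ(43) = -1, μ(44) = 0, μ(45) = 0, μ(46) = 1, μ(47) = -1, μ(48) = 0, μ(49) = 0, μ(50) = 0, μ(51) = 1, μ(52) = 0, μ(53) = -1, μ(54) = 0, μ(55) = 1, μ(56) = 0, μ(57) = 1, μ(58) = 1, μ(59) = -1, μ(60) = 0, μ(61) = -1, μ(62) = 1, μ(63) = 0, μ(64) = 0, μ(65) = 1, μ(66) = -1, μ(67) = -1, μ(68) = 0, μ(69) = 1, μ(70) = -1, μ(71) = -1, μ(72) = 0, μ(73) = -1, μ(74) = 1, μ(75) = 0, μ(76) = 0, μ(77) = 1, μ(78) = -1, μ(79) = -1, μ(80) = 0, μ(81) = 0, μ(82) = 1, μ(83) = -1, μ(84) = 0, μ(85) = 1, μ(86) = 1, μ(87) = 1, μ(88) = 0, μ(89) = -1, μ(90) = 0, μ(91) = 1, μ(92) = 0, μ(93) = 1, μ(94) = 1, μ(95) = 1, μ(96) = 0, μ(97) = -1, μ(98) = 0, μ(99) = 0, μ(100) = 0, μ(101) = -1, μ(102) = -1, μ(103) = -1, μ(104) = 0, μ(105) = -1, μ(106) = 1, μ(107) = -1, μ(108) = 0, μ(109) = -1, μ(110) = -1, μ(111) = 1, μ(112) = 0, μ(113) = -1, μ(114) = -1, μ(115) = 1, μ(116) = 0, μ(117) = 0, μ(118) = 1, μ(119) = 1, μ(120) = 0, μ(121) = 0, μ(122) = 1, μ(123) = 1, μ(124) = 0, μ(125) = 0, μ(126) = 0, μ(127) = -1, μ(128) = 0, μ(129) = 1, μ(130) = -1, μ(131) = -1, μ(132) = 0, μ(133) = 1, μ(134) = 1, μ(135) = 0, μ(136) = 0, μ(137) = -1, μ(138) = -1, μ(139) = -1, μ(140) = 0, μ(141) = 1, μ(142) = 1, μ(143) = 1, μ(144) = 0, μ(145) = 1, μ(146) = 1, μ(147) = 0, μ(148) = 0, μ(149) = -1, μ(150) = 0, μ(151) = -1, μ(152) = 0, μ(153) = 0, μ(154) = -1, μ(155) = 1, μ(156) = 0, μ(157) = -1, μ(158) = 1, μ(159) = 1, μ(160) = 0, μ(161) = 1, μ(162) = 0, μ(163) = -1, μ(164) = 0, μ(165) = -1, μ(166) = 1, μ(167) = -1, μ(168) = 0, μ(169) = 0, μ(170) = -1, μ(171) = 0, μ(172) = 0, μ(173) = -1, μ(174) = -1, μ(175) = 0, μ(176) = 0, μ(177) = 1, μ(178) = 1, μ(179) = -1, μ(180) = 0, μ(181) = -1, μ(182) = -1, μ(183) = 1, μ(184) = 0, μ(185) = 1, μ(186) = -1, μ(187) = 1, μ(188) = 0, μ(189) = 0, μ(190) = -1, μ(191) = -1. Summing all 191 values: -5. (Mertens function M(x) = Σ_{n ≤ x} μ(n); on average M(x) should be small (PNT ⟺ M(x) = o(x)).)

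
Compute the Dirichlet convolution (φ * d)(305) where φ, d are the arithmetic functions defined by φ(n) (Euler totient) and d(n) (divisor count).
(φ * d)(305) = 372

Divisors of 305: [1, 5, 61, 305]. For each d | 305:
  d = 1: φ(1) · d(305/1) = 1 · 4 = 4
  d = 5: φ(5) · d(305/5) = 4 · 2 = 8
  d = 61: φ(61) · d(305/61) = 60 · 2 = 120
  d = 305: φ(305) · d(305/305) = 240 · 1 = 240
Summing: (φ * d)(305) = 4 + 8 + 120 + 240 = 372.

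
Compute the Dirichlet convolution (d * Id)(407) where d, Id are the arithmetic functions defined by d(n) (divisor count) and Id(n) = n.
(d * Id)(407) = 507

Divisors of 407: [1, 11, 37, 407]. For each d | 407:
  d = 1: d(1) · Id(407/1) = 1 · 407 = 407
  d = 11: d(11) · Id(407/11) = 2 · 37 = 74
  d = 37: d(37) · Id(407/37) = 2 · 11 = 22
  d = 407: d(407) · Id(407/407) = 4 · 1 = 4
Summing: (d * Id)(407) = 407 + 74 + 22 + 4 = 507.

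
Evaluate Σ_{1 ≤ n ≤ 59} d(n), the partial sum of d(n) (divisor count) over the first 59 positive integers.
Σ_{n ≤ 59} d(n) = 249

Compute d(n) for each 1 ≤ n ≤ 59: d(1) = 1, d(2) = 2, d(3) = 2, d(4) = 3, d(5) = 2, d(6) = 4, d(7) = 2, d(8) = 4, d(9) = 3, d(10) = 4, d(11) = 2, d(12) = 6, d(13) = 2, d(14) = 4, d(15) = 4, d(16) = 5, d(17) = 2, d(18) = 6, d(19) = 2, d(20) = 6, d(21) = 4, d(22) = 4, d(23) = 2, d(24) = 8, d(25) = 3, d(26) = 4, d(27) = 4, d(28) = 6, d(29) = 2, d(30) = 8, d(31) = 2, d(32) = 6, d(33) = 4, d(34) = 4, d(35) = 4, d(36) = 9, d(37) = 2, d(38) = 4, d(39) = 4, d(40) = 8, d(41) = 2, d(42) = 8, d(43) = 2, d(44) = 6, d(45) = 6, d(46) = 4, d(47) = 2, d(48) = 10, d(49) = 3, d(50) = 6, d(51) = 4, d(52) = 6, d(53) = 2, d(54) = 8, d(55) = 4, d(56) = 8, d(57) = 4, d(58) = 4, d(59) = 2. Summing all 59 values: 249. (Dirichlet's divisor formula: Σ_{n ≤ x} d(n) = x ln(x) + (2γ − 1) x + O(√x). For x = 59, the asymptotic estimate is ≈ 249.69.)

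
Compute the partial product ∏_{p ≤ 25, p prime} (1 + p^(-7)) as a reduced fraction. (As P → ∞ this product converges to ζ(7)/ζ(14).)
∏ = 1213055423679013780431254747580653474818754487990016/1203084832226034935165248483197620256588271403484375

The primes p ≤ 25 are [2, 3, 5, 7, 11, 13, 17, 19, 23]. For each, (1 + 1/p^7) = (p^7 + 1)/p^7. Multiplying these fractions over p ∈ [2, 3, 5, 7, 11, 13, 17, 19, 23] gives 1213055423679013780431254747580653474818754487990016/1203084832226034935165248483197620256588271403484375. (In the limit P → ∞ this tends to ζ(7)/ζ(14).)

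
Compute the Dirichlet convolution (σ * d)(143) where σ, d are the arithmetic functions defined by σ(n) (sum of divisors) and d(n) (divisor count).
(σ * d)(143) = 224

Divisors of 143: [1, 11, 13, 143]. For each d | 143:
  d = 1: σ(1) · d(143/1) = 1 · 4 = 4
  d = 11: σ(11) · d(143/11) = 12 · 2 = 24
  d = 13: σ(13) · d(143/13) = 14 · 2 = 28
  d = 143: σ(143) · d(143/143) = 168 · 1 = 168
Summing: (σ * d)(143) = 4 + 24 + 28 + 168 = 224.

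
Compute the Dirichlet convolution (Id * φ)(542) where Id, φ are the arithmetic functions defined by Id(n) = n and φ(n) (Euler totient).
(Id * φ)(542) = 1623

Divisors of 542: [1, 2, 271, 542]. For each d | 542:
  d = 1: Id(1) · φ(542/1) = 1 · 270 = 270
  d = 2: Id(2) · φ(542/2) = 2 · 270 = 540
  d = 271: Id(271) · φ(542/271) = 271 · 1 = 271
  d = 542: Id(542) · φ(542/542) = 542 · 1 = 542
Summing: (Id * φ)(542) = 270 + 540 + 271 + 542 = 1623.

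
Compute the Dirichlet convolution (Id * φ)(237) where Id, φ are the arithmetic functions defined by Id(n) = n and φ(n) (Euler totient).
(Id * φ)(237) = 785

Divisors of 237: [1, 3, 79, 237]. For each d | 237:
  d = 1: Id(1) · φ(237/1) = 1 · 156 = 156
  d = 3: Id(3) · φ(237/3) = 3 · 78 = 234
  d = 79: Id(79) · φ(237/79) = 79 · 2 = 158
  d = 237: Id(237) · φ(237/237) = 237 · 1 = 237
Summing: (Id * φ)(237) = 156 + 234 + 158 + 237 = 785.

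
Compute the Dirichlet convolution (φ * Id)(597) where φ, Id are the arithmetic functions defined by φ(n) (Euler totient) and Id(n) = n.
(φ * Id)(597) = 1985

Divisors of 597: [1, 3, 199, 597]. For each d | 597:
  d = 1: φ(1) · Id(597/1) = 1 · 597 = 597
  d = 3: φ(3) · Id(597/3) = 2 · 199 = 398
  d = 199: φ(199) · Id(597/199) = 198 · 3 = 594
  d = 597: φ(597) · Id(597/597) = 396 · 1 = 396
Summing: (φ * Id)(597) = 597 + 398 + 594 + 396 = 1985.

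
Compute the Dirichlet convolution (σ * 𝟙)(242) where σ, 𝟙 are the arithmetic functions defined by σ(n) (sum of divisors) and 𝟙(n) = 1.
(σ * 𝟙)(242) = 584

Divisors of 242: [1, 2, 11, 22, 121, 242]. For each d | 242:
  d = 1: σ(1) · 𝟙(242/1) = 1 · 1 = 1
  d = 2: σ(2) · 𝟙(242/2) = 3 · 1 = 3
  d = 11: σ(11) · 𝟙(242/11) = 12 · 1 = 12
  d = 22: σ(22) · 𝟙(242/22) = 36 · 1 = 36
  d = 121: σ(121) · 𝟙(242/121) = 133 · 1 = 133
  d = 242: σ(242) · 𝟙(242/242) = 399 · 1 = 399
Summing: (σ * 𝟙)(242) = 1 + 3 + 12 + 36 + 133 + 399 = 584.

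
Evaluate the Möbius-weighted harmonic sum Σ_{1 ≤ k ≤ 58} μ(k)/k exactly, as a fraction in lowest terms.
Σ μ(k)/k = 540928002430567981/16294579238595022365

Values of μ(k) for 1 ≤ k ≤ 58: μ(1) = 1, μ(2) = -1, μ(3) = -1, μ(5) = -1, μ(6) = 1, μ(7) = -1, μ(10) = 1, μ(11) = -1, μ(13) = -1, μ(14) = 1, μ(15) = 1, μ(17) = -1, μ(19) = -1, μ(21) = 1, μ(22) = 1, μ(23) = -1, μ(26) = 1, μ(29) = -1, μ(30) = -1, μ(31) = -1, μ(33) = 1, μ(34) = 1, μ(35) = 1, μ(37) = -1, μ(38) = 1, μ(39) = 1, μ(41) = -1, μ(42) = -1, μ(43) = -1, μ(46) = 1, μ(47) = -1, μ(51) = 1, μ(53) = -1, μ(55) = 1, μ(57) = 1, μ(58) = 1, with μ = 0 on non-squarefree integers. Summing μ(k)/k for k where μ(k) ≠ 0 gives 540928002430567981/16294579238595022365 ≈ 0.0332. (PNT ⟺ this sum → 0 as n → ∞.)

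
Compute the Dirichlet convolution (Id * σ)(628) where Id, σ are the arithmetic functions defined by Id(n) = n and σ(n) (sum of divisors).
(Id * σ)(628) = 5355

Divisors of 628: [1, 2, 4, 157, 314, 628]. For each d | 628:
  d = 1: Id(1) · σ(628/1) = 1 · 1106 = 1106
  d = 2: Id(2) · σ(628/2) = 2 · 474 = 948
  d = 4: Id(4) · σ(628/4) = 4 · 158 = 632
  d = 157: Id(157) · σ(628/157) = 157 · 7 = 1099
  d = 314: Id(314) · σ(628/314) = 314 · 3 = 942
  d = 628: Id(628) · σ(628/628) = 628 · 1 = 628
Summing: (Id * σ)(628) = 1106 + 948 + 632 + 1099 + 942 + 628 = 5355.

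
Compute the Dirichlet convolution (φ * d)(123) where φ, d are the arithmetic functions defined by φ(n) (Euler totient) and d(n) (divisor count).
(φ * d)(123) = 168

Divisors of 123: [1, 3, 41, 123]. For each d | 123:
  d = 1: φ(1) · d(123/1) = 1 · 4 = 4
  d = 3: φ(3) · d(123/3) = 2 · 2 = 4
  d = 41: φ(41) · d(123/41) = 40 · 2 = 80
  d = 123: φ(123) · d(123/123) = 80 · 1 = 80
Summing: (φ * d)(123) = 4 + 4 + 80 + 80 = 168.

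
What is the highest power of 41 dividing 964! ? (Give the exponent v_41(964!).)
v_41(964!) = 23

Legendre's formula: v_p(n!) = Σ_{k ≥ 1} ⌊n / p^k⌋. For p = 41, n = 964, the terms are:
  ⌊964/41^1⌋ = ⌊964/41⌋ = 23
(the next term ⌊964/41^2⌋ = 0, terminating the sum). Summing: v_41(964!) = 23 = 23.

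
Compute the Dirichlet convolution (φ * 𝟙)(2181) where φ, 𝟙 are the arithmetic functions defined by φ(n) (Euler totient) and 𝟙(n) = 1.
(φ * 𝟙)(2181) = 2181

Divisors of 2181: [1, 3, 727, 2181]. For each d | 2181:
  d = 1: φ(1) · 𝟙(2181/1) = 1 · 1 = 1
  d = 3: φ(3) · 𝟙(2181/3) = 2 · 1 = 2
  d = 727: φ(727) · 𝟙(2181/727) = 726 · 1 = 726
  d = 2181: φ(2181) · 𝟙(2181/2181) = 1452 · 1 = 1452
Summing: (φ * 𝟙)(2181) = 1 + 2 + 726 + 1452 = 2181.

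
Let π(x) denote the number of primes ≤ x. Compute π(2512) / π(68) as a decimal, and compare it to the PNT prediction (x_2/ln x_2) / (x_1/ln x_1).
π(2512)/π(68) = 368/19 ≈ 19.3684;  PNT prediction ≈ 19.9102.

π(68) = 19 and π(2512) = 368, so π(2512)/π(68) ≈ 19.3684. The PNT-predicted ratio is (2512/ln(2512)) / (68/ln(68)) ≈ 19.9102. The two agree to within a few percent, as expected.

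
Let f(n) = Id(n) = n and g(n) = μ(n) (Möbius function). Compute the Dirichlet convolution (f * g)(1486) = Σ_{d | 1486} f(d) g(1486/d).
(Id * μ)(1486) = 742

Divisors of 1486: [1, 2, 743, 1486]. For each d | 1486:
  d = 1: Id(1) · μ(1486/1) = 1 · 1 = 1
  d = 2: Id(2) · μ(1486/2) = 2 · -1 = -2
  d = 743: Id(743) · μ(1486/743) = 743 · -1 = -743
  d = 1486: Id(1486) · μ(1486/1486) = 1486 · 1 = 1486
Summing: (Id * μ)(1486) = 1 + -2 + -743 + 1486 = 742.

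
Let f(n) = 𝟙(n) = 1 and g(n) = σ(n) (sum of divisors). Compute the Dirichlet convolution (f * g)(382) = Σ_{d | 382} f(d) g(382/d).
(𝟙 * σ)(382) = 772

Divisors of 382: [1, 2, 191, 382]. For each d | 382:
  d = 1: 𝟙(1) · σ(382/1) = 1 · 576 = 576
  d = 2: 𝟙(2) · σ(382/2) = 1 · 192 = 192
  d = 191: 𝟙(191) · σ(382/191) = 1 · 3 = 3
  d = 382: 𝟙(382) · σ(382/382) = 1 · 1 = 1
Summing: (𝟙 * σ)(382) = 576 + 192 + 3 + 1 = 772.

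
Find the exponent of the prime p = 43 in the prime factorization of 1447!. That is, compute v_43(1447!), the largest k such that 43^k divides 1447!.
v_43(1447!) = 33

Legendre's formula: v_p(n!) = Σ_{k ≥ 1} ⌊n / p^k⌋. For p = 43, n = 1447, the terms are:
  ⌊1447/43^1⌋ = ⌊1447/43⌋ = 33
(the next term ⌊1447/43^2⌋ = 0, terminating the sum). Summing: v_43(1447!) = 33 = 33.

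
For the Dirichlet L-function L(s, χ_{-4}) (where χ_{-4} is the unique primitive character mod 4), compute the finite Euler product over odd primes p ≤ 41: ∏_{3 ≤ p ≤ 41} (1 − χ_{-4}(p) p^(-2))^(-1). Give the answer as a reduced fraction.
∏ = 229680782632694823859/250495395975659520000

The odd primes p ≤ 41 are [3, 5, 7, 11, 13, 17, 19, 23, 29, 31, 37, 41]. For each, χ(p) = 1 if p ≡ 1 mod 4, χ(p) = −1 if p ≡ 3 mod 4. Taking (1 − χ(p)/p^2)^(-1) = p^2/(p^2 − χ(p)): (1 − (-1)/3^2)^(-1) · (1 − (1)/5^2)^(-1) · (1 − (-1)/7^2)^(-1) · (1 − (-1)/11^2)^(-1) · (1 − (1)/13^2)^(-1) · (1 − (1)/17^2)^(-1) · (1 − (-1)/19^2)^(-1) · (1 − (-1)/23^2)^(-1) · (1 − (1)/29^2)^(-1) · (1 − (-1)/31^2)^(-1) · (1 − (1)/37^2)^(-1) · (1 − (1)/41^2)^(-1) = 229680782632694823859/250495395975659520000.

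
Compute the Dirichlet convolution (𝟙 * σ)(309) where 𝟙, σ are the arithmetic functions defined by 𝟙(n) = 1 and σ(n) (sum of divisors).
(𝟙 * σ)(309) = 525

Divisors of 309: [1, 3, 103, 309]. For each d | 309:
  d = 1: 𝟙(1) · σ(309/1) = 1 · 416 = 416
  d = 3: 𝟙(3) · σ(309/3) = 1 · 104 = 104
  d = 103: 𝟙(103) · σ(309/103) = 1 · 4 = 4
  d = 309: 𝟙(309) · σ(309/309) = 1 · 1 = 1
Summing: (𝟙 * σ)(309) = 416 + 104 + 4 + 1 = 525.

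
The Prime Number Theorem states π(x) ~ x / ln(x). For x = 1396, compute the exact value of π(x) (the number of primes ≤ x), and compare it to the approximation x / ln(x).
π(1396) = 221;  x/ln(x) ≈ 192.78;  relative error ≈ 12.77%.

Directly count primes up to 1396: π(1396) = 221. The PNT approximation gives 1396/ln(1396) ≈ 1396/7.24137 ≈ 192.78. Relative error (π(x) − x/ln(x)) / π(x) ≈ 12.77%; the approximation is known to undercount slightly (Li(x) is a better estimate).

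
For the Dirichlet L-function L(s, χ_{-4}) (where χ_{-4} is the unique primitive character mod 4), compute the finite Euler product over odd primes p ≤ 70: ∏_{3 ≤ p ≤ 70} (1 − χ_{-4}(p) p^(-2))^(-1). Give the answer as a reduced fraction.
∏ = 186965264422467473784849459249589/204088016612535111254016000000000

The odd primes p ≤ 70 are [3, 5, 7, 11, 13, 17, 19, 23, 29, 31, 37, 41, 43, 47, 53, 59, 61, 67]. For each, χ(p) = 1 if p ≡ 1 mod 4, χ(p) = −1 if p ≡ 3 mod 4. Taking (1 − χ(p)/p^2)^(-1) = p^2/(p^2 − χ(p)): (1 − (-1)/3^2)^(-1) · (1 − (1)/5^2)^(-1) · (1 − (-1)/7^2)^(-1) · (1 − (-1)/11^2)^(-1) · (1 − (1)/13^2)^(-1) · (1 − (1)/17^2)^(-1) · (1 − (-1)/19^2)^(-1) · (1 − (-1)/23^2)^(-1) · (1 − (1)/29^2)^(-1) · (1 − (-1)/31^2)^(-1) · (1 − (1)/37^2)^(-1) · (1 − (1)/41^2)^(-1) · (1 − (-1)/43^2)^(-1) · (1 − (-1)/47^2)^(-1) · (1 − (1)/53^2)^(-1) · (1 − (-1)/59^2)^(-1) · (1 − (1)/61^2)^(-1) · (1 − (-1)/67^2)^(-1) = 186965264422467473784849459249589/204088016612535111254016000000000.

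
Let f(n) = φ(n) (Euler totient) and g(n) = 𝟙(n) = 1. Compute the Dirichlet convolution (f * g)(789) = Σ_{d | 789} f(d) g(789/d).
(φ * 𝟙)(789) = 789

Divisors of 789: [1, 3, 263, 789]. For each d | 789:
  d = 1: φ(1) · 𝟙(789/1) = 1 · 1 = 1
  d = 3: φ(3) · 𝟙(789/3) = 2 · 1 = 2
  d = 263: φ(263) · 𝟙(789/263) = 262 · 1 = 262
  d = 789: φ(789) · 𝟙(789/789) = 524 · 1 = 524
Summing: (φ * 𝟙)(789) = 1 + 2 + 262 + 524 = 789.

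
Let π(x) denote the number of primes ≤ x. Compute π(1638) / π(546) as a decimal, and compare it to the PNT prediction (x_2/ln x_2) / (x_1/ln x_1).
π(1638)/π(546) = 259/100 ≈ 2.5900;  PNT prediction ≈ 2.5547.

π(546) = 100 and π(1638) = 259, so π(1638)/π(546) ≈ 2.5900. The PNT-predicted ratio is (1638/ln(1638)) / (546/ln(546)) ≈ 2.5547. The two agree to within a few percent, as expected.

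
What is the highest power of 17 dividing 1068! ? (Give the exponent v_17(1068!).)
v_17(1068!) = 65

Legendre's formula: v_p(n!) = Σ_{k ≥ 1} ⌊n / p^k⌋. For p = 17, n = 1068, the terms are:
  ⌊1068/17^1⌋ = ⌊1068/17⌋ = 62
  ⌊1068/17^2⌋ = ⌊1068/289⌋ = 3
(the next term ⌊1068/17^3⌋ = 0, terminating the sum). Summing: v_17(1068!) = 62 + 3 = 65.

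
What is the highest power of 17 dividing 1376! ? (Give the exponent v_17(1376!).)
v_17(1376!) = 84

Legendre's formula: v_p(n!) = Σ_{k ≥ 1} ⌊n / p^k⌋. For p = 17, n = 1376, the terms are:
  ⌊1376/17^1⌋ = ⌊1376/17⌋ = 80
  ⌊1376/17^2⌋ = ⌊1376/289⌋ = 4
(the next term ⌊1376/17^3⌋ = 0, terminating the sum). Summing: v_17(1376!) = 80 + 4 = 84.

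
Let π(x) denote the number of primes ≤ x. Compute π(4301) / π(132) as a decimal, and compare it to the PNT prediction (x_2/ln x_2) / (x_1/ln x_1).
π(4301)/π(132) = 590/32 ≈ 18.4375;  PNT prediction ≈ 19.0158.

π(132) = 32 and π(4301) = 590, so π(4301)/π(132) ≈ 18.4375. The PNT-predicted ratio is (4301/ln(4301)) / (132/ln(132)) ≈ 19.0158. The two agree to within a few percent, as expected.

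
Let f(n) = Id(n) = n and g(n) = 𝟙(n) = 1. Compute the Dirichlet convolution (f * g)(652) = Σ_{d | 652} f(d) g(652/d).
(Id * 𝟙)(652) = 1148

Divisors of 652: [1, 2, 4, 163, 326, 652]. For each d | 652:
  d = 1: Id(1) · 𝟙(652/1) = 1 · 1 = 1
  d = 2: Id(2) · 𝟙(652/2) = 2 · 1 = 2
  d = 4: Id(4) · 𝟙(652/4) = 4 · 1 = 4
  d = 163: Id(163) · 𝟙(652/163) = 163 · 1 = 163
  d = 326: Id(326) · 𝟙(652/326) = 326 · 1 = 326
  d = 652: Id(652) · 𝟙(652/652) = 652 · 1 = 652
Summing: (Id * 𝟙)(652) = 1 + 2 + 4 + 163 + 326 + 652 = 1148.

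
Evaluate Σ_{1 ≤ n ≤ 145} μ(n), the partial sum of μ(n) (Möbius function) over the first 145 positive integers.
Σ_{n ≤ 145} μ(n) = 0

Compute μ(n) for each 1 ≤ n ≤ 145: μ(1) = 1, μ(2) = -1, μ(3) = -1, μ(4) = 0, μ(5) = -1, μ(6) = 1, μ(7) = -1, μ(8) = 0, μ(9) = 0, μ(10) = 1, μ(11) = -1, μ(12) = 0, μ(13) = -1, μ(14) = 1, μ(15) = 1, μ(16) = 0, μ(17) = -1, μ(18) = 0, μ(19) = -1, μ(20) = 0, μ(21) = 1, μ(22) = 1, μ(23) = -1, μ(24) = 0, μ(25) = 0, μ(26) = 1, μ(27) = 0, μ(28) = 0, μ(29) = -1, μ(30) = -1, μ(31) = -1, μ(32) = 0, μ(33) = 1, μ(34) = 1, μ(35) = 1, μ(36) = 0, μ(37) = -1, μ(38) = 1, μ(39) = 1, μ(40) = 0, μ(41) = -1, μ(42) = -1, μ(43) = -1, μ(44) = 0, μ(45) = 0, μ(46) = 1, μ(47) = -1, μ(48) = 0, μ(49) = 0, μ(50) = 0, μ(51) = 1, μ(52) = 0, μ(53) = -1, μ(54) = 0, μ(55) = 1, μ(56) = 0, μ(57) = 1, μ(58) = 1, μ(59) = -1, μ(60) = 0, μ(61) = -1, μ(62) = 1, μ(63) = 0, μ(64) = 0, μ(65) = 1, μ(66) = -1, μ(67) = -1, μ(68) = 0, μ(69) = 1, μ(70) = -1, μ(71) = -1, μ(72) = 0, μ(73) = -1, μ(74) = 1, μ(75) = 0, μ(76) = 0, μ(77) = 1, μ(78) = -1, μ(79) = -1, μ(80) = 0, μ(81) = 0, μ(82) = 1, μ(83) = -1, μ(84) = 0, μ(85) = 1, μ(86) = 1, μ(87) = 1, μ(88) = 0, μ(89) = -1, μ(90) = 0, μ(91) = 1, μ(92) = 0, μ(93) = 1, μ(94) = 1, μ(95) = 1, μ(96) = 0, μ(97) = -1, μ(98) = 0, μ(99) = 0, μ(100) = 0, μ(101) = -1, μ(102) = -1, μ(103) = -1, μ(104) = 0, μ(105) = -1, μ(106) = 1, μ(107) = -1, μ(108) = 0, μ(109) = -1, μ(110) = -1, μ(111) = 1, μ(112) = 0, μ(113) = -1, μ(114) = -1, μ(115) = 1, μ(116) = 0, μ(117) = 0, μ(118) = 1, μ(119) = 1, μ(120) = 0, μ(121) = 0, μ(122) = 1, μ(123) = 1, μ(124) = 0, μ(125) = 0, μ(126) = 0, μ(127) = -1, μ(128) = 0, μ(129) = 1, μ(130) = -1, μ(131) = -1, μ(132) = 0, μ(133) = 1, μ(134) = 1, μ(135) = 0, μ(136) = 0, μ(137) = -1, μ(138) = -1, μ(139) = -1, μ(140) = 0, μ(141) = 1, μ(142) = 1, μ(143) = 1, μ(144) = 0, μ(145) = 1. Summing all 145 values: 0. (Mertens function M(x) = Σ_{n ≤ x} μ(n); on average M(x) should be small (PNT ⟺ M(x) = o(x)).)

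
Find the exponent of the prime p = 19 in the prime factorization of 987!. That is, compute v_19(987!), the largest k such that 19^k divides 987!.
v_19(987!) = 53

Legendre's formula: v_p(n!) = Σ_{k ≥ 1} ⌊n / p^k⌋. For p = 19, n = 987, the terms are:
  ⌊987/19^1⌋ = ⌊987/19⌋ = 51
  ⌊987/19^2⌋ = ⌊987/361⌋ = 2
(the next term ⌊987/19^3⌋ = 0, terminating the sum). Summing: v_19(987!) = 51 + 2 = 53.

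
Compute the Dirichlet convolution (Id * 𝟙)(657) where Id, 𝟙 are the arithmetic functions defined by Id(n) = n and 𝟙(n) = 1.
(Id * 𝟙)(657) = 962

Divisors of 657: [1, 3, 9, 73, 219, 657]. For each d | 657:
  d = 1: Id(1) · 𝟙(657/1) = 1 · 1 = 1
  d = 3: Id(3) · 𝟙(657/3) = 3 · 1 = 3
  d = 9: Id(9) · 𝟙(657/9) = 9 · 1 = 9
  d = 73: Id(73) · 𝟙(657/73) = 73 · 1 = 73
  d = 219: Id(219) · 𝟙(657/219) = 219 · 1 = 219
  d = 657: Id(657) · 𝟙(657/657) = 657 · 1 = 657
Summing: (Id * 𝟙)(657) = 1 + 3 + 9 + 73 + 219 + 657 = 962.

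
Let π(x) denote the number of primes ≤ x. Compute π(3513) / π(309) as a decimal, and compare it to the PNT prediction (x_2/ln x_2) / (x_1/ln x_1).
π(3513)/π(309) = 490/63 ≈ 7.7778;  PNT prediction ≈ 7.9839.

π(309) = 63 and π(3513) = 490, so π(3513)/π(309) ≈ 7.7778. The PNT-predicted ratio is (3513/ln(3513)) / (309/ln(309)) ≈ 7.9839. The two agree to within a few percent, as expected.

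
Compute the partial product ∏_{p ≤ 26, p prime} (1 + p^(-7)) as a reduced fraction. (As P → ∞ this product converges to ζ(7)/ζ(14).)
∏ = 1213055423679013780431254747580653474818754487990016/1203084832226034935165248483197620256588271403484375

The primes p ≤ 26 are [2, 3, 5, 7, 11, 13, 17, 19, 23]. For each, (1 + 1/p^7) = (p^7 + 1)/p^7. Multiplying these fractions over p ∈ [2, 3, 5, 7, 11, 13, 17, 19, 23] gives 1213055423679013780431254747580653474818754487990016/1203084832226034935165248483197620256588271403484375. (In the limit P → ∞ this tends to ζ(7)/ζ(14).)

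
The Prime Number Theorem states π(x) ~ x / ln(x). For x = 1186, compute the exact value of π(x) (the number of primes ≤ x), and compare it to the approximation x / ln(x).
π(1186) = 194;  x/ln(x) ≈ 167.55;  relative error ≈ 13.63%.

Directly count primes up to 1186: π(1186) = 194. The PNT approximation gives 1186/ln(1186) ≈ 1186/7.07834 ≈ 167.55. Relative error (π(x) − x/ln(x)) / π(x) ≈ 13.63%; the approximation is known to undercount slightly (Li(x) is a better estimate).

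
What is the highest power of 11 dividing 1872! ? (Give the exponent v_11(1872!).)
v_11(1872!) = 186

Legendre's formula: v_p(n!) = Σ_{k ≥ 1} ⌊n / p^k⌋. For p = 11, n = 1872, the terms are:
  ⌊1872/11^1⌋ = ⌊1872/11⌋ = 170
  ⌊1872/11^2⌋ = ⌊1872/121⌋ = 15
  ⌊1872/11^3⌋ = ⌊1872/1331⌋ = 1
(the next term ⌊1872/11^4⌋ = 0, terminating the sum). Summing: v_11(1872!) = 170 + 15 + 1 = 186.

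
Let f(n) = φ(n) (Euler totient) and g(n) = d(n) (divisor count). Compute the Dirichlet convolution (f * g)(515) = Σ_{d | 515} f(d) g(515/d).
(φ * d)(515) = 624

Divisors of 515: [1, 5, 103, 515]. For each d | 515:
  d = 1: φ(1) · d(515/1) = 1 · 4 = 4
  d = 5: φ(5) · d(515/5) = 4 · 2 = 8
  d = 103: φ(103) · d(515/103) = 102 · 2 = 204
  d = 515: φ(515) · d(515/515) = 408 · 1 = 408
Summing: (φ * d)(515) = 4 + 8 + 204 + 408 = 624.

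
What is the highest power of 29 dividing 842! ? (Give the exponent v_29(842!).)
v_29(842!) = 30

Legendre's formula: v_p(n!) = Σ_{k ≥ 1} ⌊n / p^k⌋. For p = 29, n = 842, the terms are:
  ⌊842/29^1⌋ = ⌊842/29⌋ = 29
  ⌊842/29^2⌋ = ⌊842/841⌋ = 1
(the next term ⌊842/29^3⌋ = 0, terminating the sum). Summing: v_29(842!) = 29 + 1 = 30.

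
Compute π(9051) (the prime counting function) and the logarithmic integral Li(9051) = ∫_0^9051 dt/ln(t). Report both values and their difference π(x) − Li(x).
π(9051) = 1125;  Li(9051) ≈ 1142.55;  π(x) − Li(x) ≈ -17.55.

Direct count of primes ≤ 9051 gives π(9051) = 1125. Numerical evaluation of the logarithmic integral gives Li(9051) ≈ 1142.55. The difference π(x) − Li(x) ≈ -17.55 is typically negative for small/moderate x (Li(x) overestimates), though Littlewood's theorem shows this sign changes infinitely often.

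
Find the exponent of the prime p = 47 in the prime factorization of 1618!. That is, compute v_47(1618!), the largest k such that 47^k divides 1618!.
v_47(1618!) = 34

Legendre's formula: v_p(n!) = Σ_{k ≥ 1} ⌊n / p^k⌋. For p = 47, n = 1618, the terms are:
  ⌊1618/47^1⌋ = ⌊1618/47⌋ = 34
(the next term ⌊1618/47^2⌋ = 0, terminating the sum). Summing: v_47(1618!) = 34 = 34.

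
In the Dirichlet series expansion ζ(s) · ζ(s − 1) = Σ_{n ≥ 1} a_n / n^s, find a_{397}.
σ(397) = 398

In the product (Σ m^0/m^s)(Σ k / k^s) = Σ (Σ_{d | n} d) / n^s, the coefficient of 1/n^s is σ(n) = Σ_{d | n} d. For n = 397, divisors are [1, 397]; summing: σ(397) = 398.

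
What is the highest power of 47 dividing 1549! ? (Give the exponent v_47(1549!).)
v_47(1549!) = 32

Legendre's formula: v_p(n!) = Σ_{k ≥ 1} ⌊n / p^k⌋. For p = 47, n = 1549, the terms are:
  ⌊1549/47^1⌋ = ⌊1549/47⌋ = 32
(the next term ⌊1549/47^2⌋ = 0, terminating the sum). Summing: v_47(1549!) = 32 = 32.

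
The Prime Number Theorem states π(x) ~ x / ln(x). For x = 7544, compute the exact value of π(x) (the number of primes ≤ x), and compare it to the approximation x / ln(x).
π(7544) = 956;  x/ln(x) ≈ 844.93;  relative error ≈ 11.62%.

Directly count primes up to 7544: π(7544) = 956. The PNT approximation gives 7544/ln(7544) ≈ 7544/8.92851 ≈ 844.93. Relative error (π(x) − x/ln(x)) / π(x) ≈ 11.62%; the approximation is known to undercount slightly (Li(x) is a better estimate).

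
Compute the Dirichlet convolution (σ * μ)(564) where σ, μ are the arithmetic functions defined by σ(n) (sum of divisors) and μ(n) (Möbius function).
(σ * μ)(564) = 564

Divisors of 564: [1, 2, 3, 4, 6, 12, 47, 94, 141, 188, 282, 564]. For each d | 564:
  d = 1: σ(1) · μ(564/1) = 1 · 0 = 0
  d = 2: σ(2) · μ(564/2) = 3 · -1 = -3
  d = 3: σ(3) · μ(564/3) = 4 · 0 = 0
  d = 4: σ(4) · μ(564/4) = 7 · 1 = 7
  d = 6: σ(6) · μ(564/6) = 12 · 1 = 12
  d = 12: σ(12) · μ(564/12) = 28 · -1 = -28
  d = 47: σ(47) · μ(564/47) = 48 · 0 = 0
  d = 94: σ(94) · μ(564/94) = 144 · 1 = 144
  d = 141: σ(141) · μ(564/141) = 192 · 0 = 0
  d = 188: σ(188) · μ(564/188) = 336 · -1 = -336
  d = 282: σ(282) · μ(564/282) = 576 · -1 = -576
  d = 564: σ(564) · μ(564/564) = 1344 · 1 = 1344
Summing: (σ * μ)(564) = 0 + -3 + 0 + 7 + 12 + -28 + 0 + 144 + 0 + -336 + -576 + 1344 = 564.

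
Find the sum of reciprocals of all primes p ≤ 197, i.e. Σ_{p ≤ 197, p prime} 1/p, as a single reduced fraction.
Σ 1/p = 76196574135067008118914163673288637004399442476398684669741544152346284384175423/39195588149163123383161804554421175259738677336198748467804183290796540382737190

π(197) = 45, so the primes ≤ 197 are [2, 3, 5, 7, 11, 13, 17, 19, 23, 29, 31, 37, 41, 43, 47, 53, 59, 61, 67, 71, 73, 79, 83, 89, 97, 101, 103, 107, 109, 113, 127, 131, 137, 139, 149, 151, 157, 163, 167, 173, 179, 181, 191, 193, 197]. Summing 1/p over these primes: 76196574135067008118914163673288637004399442476398684669741544152346284384175423/39195588149163123383161804554421175259738677336198748467804183290796540382737190 ≈ 1.9440. Mertens estimate ln ln(197) + 0.2615 ≈ 1.9260.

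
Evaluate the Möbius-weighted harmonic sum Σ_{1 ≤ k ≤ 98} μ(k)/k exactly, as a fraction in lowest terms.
Σ μ(k)/k = 11962644395524974654034383169459538/384261327324253070792183691221959345

Values of μ(k) for 1 ≤ k ≤ 98: μ(1) = 1, μ(2) = -1, μ(3) = -1, μ(5) = -1, μ(6) = 1, μ(7) = -1, μ(10) = 1, μ(11) = -1, μ(13) = -1, μ(14) = 1, μ(15) = 1, μ(17) = -1, μ(19) = -1, μ(21) = 1, μ(22) = 1, μ(23) = -1, μ(26) = 1, μ(29) = -1, μ(30) = -1, μ(31) = -1, μ(33) = 1, μ(34) = 1, μ(35) = 1, μ(37) = -1, μ(38) = 1, μ(39) = 1, μ(41) = -1, μ(42) = -1, μ(43) = -1, μ(46) = 1, μ(47) = -1, μ(51) = 1, μ(53) = -1, μ(55) = 1, μ(57) = 1, μ(58) = 1, μ(59) = -1, μ(61) = -1, μ(62) = 1, μ(65) = 1, μ(66) = -1, μ(67) = -1, μ(69) = 1, μ(70) = -1, μ(71) = -1, μ(73) = -1, μ(74) = 1, μ(77) = 1, μ(78) = -1, μ(79) = -1, μ(82) = 1, μ(83) = -1, μ(85) = 1, μ(86) = 1, μ(87) = 1, μ(89) = -1, μ(91) = 1, μ(93) = 1, μ(94) = 1, μ(95) = 1, μ(97) = -1, with μ = 0 on non-squarefree integers. Summing μ(k)/k for k where μ(k) ≠ 0 gives 11962644395524974654034383169459538/384261327324253070792183691221959345 ≈ 0.0311. (PNT ⟺ this sum → 0 as n → ∞.)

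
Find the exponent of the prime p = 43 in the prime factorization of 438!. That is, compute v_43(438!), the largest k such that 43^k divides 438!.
v_43(438!) = 10

Legendre's formula: v_p(n!) = Σ_{k ≥ 1} ⌊n / p^k⌋. For p = 43, n = 438, the terms are:
  ⌊438/43^1⌋ = ⌊438/43⌋ = 10
(the next term ⌊438/43^2⌋ = 0, terminating the sum). Summing: v_43(438!) = 10 = 10.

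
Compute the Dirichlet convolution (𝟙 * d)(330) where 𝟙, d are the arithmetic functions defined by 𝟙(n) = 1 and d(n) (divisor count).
(𝟙 * d)(330) = 81

Divisors of 330: [1, 2, 3, 5, 6, 10, 11, 15, 22, 30, 33, 55, 66, 110, 165, 330]. For each d | 330:
  d = 1: 𝟙(1) · d(330/1) = 1 · 16 = 16
  d = 2: 𝟙(2) · d(330/2) = 1 · 8 = 8
  d = 3: 𝟙(3) · d(330/3) = 1 · 8 = 8
  d = 5: 𝟙(5) · d(330/5) = 1 · 8 = 8
  d = 6: 𝟙(6) · d(330/6) = 1 · 4 = 4
  d = 10: 𝟙(10) · d(330/10) = 1 · 4 = 4
  d = 11: 𝟙(11) · d(330/11) = 1 · 8 = 8
  d = 15: 𝟙(15) · d(330/15) = 1 · 4 = 4
  d = 22: 𝟙(22) · d(330/22) = 1 · 4 = 4
  d = 30: 𝟙(30) · d(330/30) = 1 · 2 = 2
  d = 33: 𝟙(33) · d(330/33) = 1 · 4 = 4
  d = 55: 𝟙(55) · d(330/55) = 1 · 4 = 4
  d = 66: 𝟙(66) · d(330/66) = 1 · 2 = 2
  d = 110: 𝟙(110) · d(330/110) = 1 · 2 = 2
  d = 165: 𝟙(165) · d(330/165) = 1 · 2 = 2
  d = 330: 𝟙(330) · d(330/330) = 1 · 1 = 1
Summing: (𝟙 * d)(330) = 16 + 8 + 8 + 8 + 4 + 4 + 8 + 4 + 4 + 2 + 4 + 4 + 2 + 2 + 2 + 1 = 81.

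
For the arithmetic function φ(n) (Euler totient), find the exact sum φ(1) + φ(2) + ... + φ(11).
Σ_{n ≤ 11} φ(n) = 42

Compute φ(n) for each 1 ≤ n ≤ 11: φ(1) = 1, φ(2) = 1, φ(3) = 2, φ(4) = 2, φ(5) = 4, φ(6) = 2, φ(7) = 6, φ(8) = 4, φ(9) = 6, φ(10) = 4, φ(11) = 10. Summing all 11 values: 42. (Average order: Σ_{n ≤ x} φ(n) ~ (3/π²) x². For x = 11, (3/π²)·11² ≈ 36.78.)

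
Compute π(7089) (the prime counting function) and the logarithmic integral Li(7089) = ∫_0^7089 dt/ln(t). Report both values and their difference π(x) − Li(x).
π(7089) = 909;  Li(7089) ≈ 924.38;  π(x) − Li(x) ≈ -15.38.

Direct count of primes ≤ 7089 gives π(7089) = 909. Numerical evaluation of the logarithmic integral gives Li(7089) ≈ 924.38. The difference π(x) − Li(x) ≈ -15.38 is typically negative for small/moderate x (Li(x) overestimates), though Littlewood's theorem shows this sign changes infinitely often.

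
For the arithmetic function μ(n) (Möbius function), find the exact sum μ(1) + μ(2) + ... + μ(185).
Σ_{n ≤ 185} μ(n) = -3

Compute μ(n) for each 1 ≤ n ≤ 185: μ(1) = 1, μ(2) = -1, μ(3) = -1, μ(4) = 0, μ(5) = -1, μ(6) = 1, μ(7) = -1, μ(8) = 0, μ(9) = 0, μ(10) = 1, μ(11) = -1, μ(12) = 0, μ(13) = -1, μ(14) = 1, μ(15) = 1, μ(16) = 0, μ(17) = -1, μ(18) = 0, μ(19) = -1, μ(20) = 0, μ(21) = 1, μ(22) = 1, μ(23) = -1, μ(24) = 0, μ(25) = 0, μ(26) = 1, μ(27) = 0, μ(28) = 0, μ(29) = -1, μ(30) = -1, μ(31) = -1, μ(32) = 0, μ(33) = 1, μ(34) = 1, μ(35) = 1, μ(36) = 0, μ(37) = -1, μ(38) = 1, μ(39) = 1, μ(40) = 0, μ(41) = -1, μ(42) = -1, μ(43) = -1, μ(44) = 0, μ(45) = 0, μ(46) = 1, μ(47) = -1, μ(48) = 0, μ(49) = 0, μ(50) = 0, μ(51) = 1, μ(52) = 0, μ(53) = -1, μ(54) = 0, μ(55) = 1, μ(56) = 0, μ(57) = 1, μ(58) = 1, μ(59) = -1, μ(60) = 0, μ(61) = -1, μ(62) = 1, μ(63) = 0, μ(64) = 0, μ(65) = 1, μ(66) = -1, μ(67) = -1, μ(68) = 0, μ(69) = 1, μ(70) = -1, μ(71) = -1, μ(72) = 0, μ(73) = -1, μ(74) = 1, μ(75) = 0, μ(76) = 0, μ(77) = 1, μ(78) = -1, μ(79) = -1, μ(80) = 0, μ(81) = 0, μ(82) = 1, μ(83) = -1, μ(84) = 0, μ(85) = 1, μ(86) = 1, μ(87) = 1, μ(88) = 0, μ(89) = -1, μ(90) = 0, μ(91) = 1, μ(92) = 0, μ(93) = 1, μ(94) = 1, μ(95) = 1, μ(96) = 0, μ(97) = -1, μ(98) = 0, μ(99) = 0, μ(100) = 0, μ(101) = -1, μ(102) = -1, μ(103) = -1, μ(104) = 0, μ(105) = -1, μ(106) = 1, μ(107) = -1, μ(108) = 0, μ(109) = -1, μ(110) = -1, μ(111) = 1, μ(112) = 0, μ(113) = -1, μ(114) = -1, μ(115) = 1, μ(116) = 0, μ(117) = 0, μ(118) = 1, μ(119) = 1, μ(120) = 0, μ(121) = 0, μ(122) = 1, μ(123) = 1, μ(124) = 0, μ(125) = 0, μ(126) = 0, μ(127) = -1, μ(128) = 0, μ(129) = 1, μ(130) = -1, μ(131) = -1, μ(132) = 0, μ(133) = 1, μ(134) = 1, μ(135) = 0, μ(136) = 0, μ(137) = -1, μ(138) = -1, μ(139) = -1, μ(140) = 0, μ(141) = 1, μ(142) = 1, μ(143) = 1, μ(144) = 0, μ(145) = 1, μ(146) = 1, μ(147) = 0, μ(148) = 0, μ(149) = -1, μ(150) = 0, μ(151) = -1, μ(152) = 0, μ(153) = 0, μ(154) = -1, μ(155) = 1, μ(156) = 0, μ(157) = -1, μ(158) = 1, μ(159) = 1, μ(160) = 0, μ(161) = 1, μ(162) = 0, μ(163) = -1, μ(164) = 0, μ(165) = -1, μ(166) = 1, μ(167) = -1, μ(168) = 0, μ(169) = 0, μ(170) = -1, μ(171) = 0, μ(172) = 0, μ(173) = -1, μ(174) = -1, μ(175) = 0, μ(176) = 0, μ(177) = 1, μ(178) = 1, μ(179) = -1, μ(180) = 0, μ(181) = -1, μ(182) = -1, μ(183) = 1, μ(184) = 0, μ(185) = 1. Summing all 185 values: -3. (Mertens function M(x) = Σ_{n ≤ x} μ(n); on average M(x) should be small (PNT ⟺ M(x) = o(x)).)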